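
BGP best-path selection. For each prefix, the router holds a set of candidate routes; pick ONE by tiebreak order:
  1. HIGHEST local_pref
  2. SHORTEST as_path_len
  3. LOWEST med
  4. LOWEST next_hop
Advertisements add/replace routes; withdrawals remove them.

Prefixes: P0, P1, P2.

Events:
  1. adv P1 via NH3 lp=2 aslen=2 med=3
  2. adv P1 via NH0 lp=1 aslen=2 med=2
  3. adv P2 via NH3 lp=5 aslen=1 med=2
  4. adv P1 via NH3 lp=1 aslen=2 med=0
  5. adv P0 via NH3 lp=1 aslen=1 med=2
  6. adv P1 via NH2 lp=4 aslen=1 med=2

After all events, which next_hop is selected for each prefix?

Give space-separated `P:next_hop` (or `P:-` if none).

Op 1: best P0=- P1=NH3 P2=-
Op 2: best P0=- P1=NH3 P2=-
Op 3: best P0=- P1=NH3 P2=NH3
Op 4: best P0=- P1=NH3 P2=NH3
Op 5: best P0=NH3 P1=NH3 P2=NH3
Op 6: best P0=NH3 P1=NH2 P2=NH3

Answer: P0:NH3 P1:NH2 P2:NH3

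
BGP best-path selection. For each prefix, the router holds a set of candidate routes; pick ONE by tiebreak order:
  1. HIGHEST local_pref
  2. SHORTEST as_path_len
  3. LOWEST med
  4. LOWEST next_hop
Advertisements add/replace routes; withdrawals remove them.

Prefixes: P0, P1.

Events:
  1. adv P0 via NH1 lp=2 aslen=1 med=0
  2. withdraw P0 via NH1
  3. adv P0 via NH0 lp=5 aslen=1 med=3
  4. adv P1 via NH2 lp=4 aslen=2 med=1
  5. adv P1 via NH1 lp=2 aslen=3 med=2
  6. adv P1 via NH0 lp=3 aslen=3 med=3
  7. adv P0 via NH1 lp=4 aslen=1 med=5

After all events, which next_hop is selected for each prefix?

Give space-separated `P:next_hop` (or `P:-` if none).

Op 1: best P0=NH1 P1=-
Op 2: best P0=- P1=-
Op 3: best P0=NH0 P1=-
Op 4: best P0=NH0 P1=NH2
Op 5: best P0=NH0 P1=NH2
Op 6: best P0=NH0 P1=NH2
Op 7: best P0=NH0 P1=NH2

Answer: P0:NH0 P1:NH2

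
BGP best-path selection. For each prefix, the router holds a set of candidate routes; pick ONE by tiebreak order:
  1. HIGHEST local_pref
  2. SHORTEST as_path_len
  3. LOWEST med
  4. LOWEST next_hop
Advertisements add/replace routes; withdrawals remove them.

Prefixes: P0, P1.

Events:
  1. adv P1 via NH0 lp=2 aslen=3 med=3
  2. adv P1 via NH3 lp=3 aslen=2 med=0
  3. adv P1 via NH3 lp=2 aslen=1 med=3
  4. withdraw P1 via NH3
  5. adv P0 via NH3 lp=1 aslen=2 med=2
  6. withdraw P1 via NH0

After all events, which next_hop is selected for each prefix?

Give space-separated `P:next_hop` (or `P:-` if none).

Op 1: best P0=- P1=NH0
Op 2: best P0=- P1=NH3
Op 3: best P0=- P1=NH3
Op 4: best P0=- P1=NH0
Op 5: best P0=NH3 P1=NH0
Op 6: best P0=NH3 P1=-

Answer: P0:NH3 P1:-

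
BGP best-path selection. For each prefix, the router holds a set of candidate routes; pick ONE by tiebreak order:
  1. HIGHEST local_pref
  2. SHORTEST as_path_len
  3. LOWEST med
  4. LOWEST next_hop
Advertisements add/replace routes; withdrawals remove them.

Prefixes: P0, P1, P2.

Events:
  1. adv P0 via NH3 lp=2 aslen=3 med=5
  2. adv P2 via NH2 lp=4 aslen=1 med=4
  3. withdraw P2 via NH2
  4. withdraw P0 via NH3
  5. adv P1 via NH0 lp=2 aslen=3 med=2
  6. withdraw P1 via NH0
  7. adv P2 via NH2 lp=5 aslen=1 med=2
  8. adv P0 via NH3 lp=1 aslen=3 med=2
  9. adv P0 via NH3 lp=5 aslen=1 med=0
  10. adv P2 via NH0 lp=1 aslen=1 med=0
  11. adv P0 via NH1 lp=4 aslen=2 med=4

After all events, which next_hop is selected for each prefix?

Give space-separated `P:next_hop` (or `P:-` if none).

Op 1: best P0=NH3 P1=- P2=-
Op 2: best P0=NH3 P1=- P2=NH2
Op 3: best P0=NH3 P1=- P2=-
Op 4: best P0=- P1=- P2=-
Op 5: best P0=- P1=NH0 P2=-
Op 6: best P0=- P1=- P2=-
Op 7: best P0=- P1=- P2=NH2
Op 8: best P0=NH3 P1=- P2=NH2
Op 9: best P0=NH3 P1=- P2=NH2
Op 10: best P0=NH3 P1=- P2=NH2
Op 11: best P0=NH3 P1=- P2=NH2

Answer: P0:NH3 P1:- P2:NH2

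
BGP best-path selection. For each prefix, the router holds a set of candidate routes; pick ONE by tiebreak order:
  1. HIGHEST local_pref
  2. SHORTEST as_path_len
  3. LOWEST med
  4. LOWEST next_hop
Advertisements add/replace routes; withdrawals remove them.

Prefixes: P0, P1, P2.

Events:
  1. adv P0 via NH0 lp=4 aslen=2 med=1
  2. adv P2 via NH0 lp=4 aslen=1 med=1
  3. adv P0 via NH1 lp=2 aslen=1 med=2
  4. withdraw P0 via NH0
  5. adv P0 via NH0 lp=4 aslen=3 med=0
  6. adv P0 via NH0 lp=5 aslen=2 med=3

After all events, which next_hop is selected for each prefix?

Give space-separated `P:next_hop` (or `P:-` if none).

Answer: P0:NH0 P1:- P2:NH0

Derivation:
Op 1: best P0=NH0 P1=- P2=-
Op 2: best P0=NH0 P1=- P2=NH0
Op 3: best P0=NH0 P1=- P2=NH0
Op 4: best P0=NH1 P1=- P2=NH0
Op 5: best P0=NH0 P1=- P2=NH0
Op 6: best P0=NH0 P1=- P2=NH0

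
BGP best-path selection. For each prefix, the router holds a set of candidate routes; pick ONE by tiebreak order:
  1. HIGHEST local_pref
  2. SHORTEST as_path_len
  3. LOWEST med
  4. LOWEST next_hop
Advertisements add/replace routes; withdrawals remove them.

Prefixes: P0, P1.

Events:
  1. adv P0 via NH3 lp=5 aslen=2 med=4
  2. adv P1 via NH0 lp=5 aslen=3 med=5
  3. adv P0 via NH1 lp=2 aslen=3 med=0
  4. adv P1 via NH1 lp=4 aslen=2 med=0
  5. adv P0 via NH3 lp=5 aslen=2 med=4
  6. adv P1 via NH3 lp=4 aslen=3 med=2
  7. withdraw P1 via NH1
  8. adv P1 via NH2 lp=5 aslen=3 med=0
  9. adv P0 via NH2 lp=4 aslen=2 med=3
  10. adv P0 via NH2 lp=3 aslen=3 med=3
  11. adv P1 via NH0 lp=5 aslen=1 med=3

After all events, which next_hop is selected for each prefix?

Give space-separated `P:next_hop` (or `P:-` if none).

Answer: P0:NH3 P1:NH0

Derivation:
Op 1: best P0=NH3 P1=-
Op 2: best P0=NH3 P1=NH0
Op 3: best P0=NH3 P1=NH0
Op 4: best P0=NH3 P1=NH0
Op 5: best P0=NH3 P1=NH0
Op 6: best P0=NH3 P1=NH0
Op 7: best P0=NH3 P1=NH0
Op 8: best P0=NH3 P1=NH2
Op 9: best P0=NH3 P1=NH2
Op 10: best P0=NH3 P1=NH2
Op 11: best P0=NH3 P1=NH0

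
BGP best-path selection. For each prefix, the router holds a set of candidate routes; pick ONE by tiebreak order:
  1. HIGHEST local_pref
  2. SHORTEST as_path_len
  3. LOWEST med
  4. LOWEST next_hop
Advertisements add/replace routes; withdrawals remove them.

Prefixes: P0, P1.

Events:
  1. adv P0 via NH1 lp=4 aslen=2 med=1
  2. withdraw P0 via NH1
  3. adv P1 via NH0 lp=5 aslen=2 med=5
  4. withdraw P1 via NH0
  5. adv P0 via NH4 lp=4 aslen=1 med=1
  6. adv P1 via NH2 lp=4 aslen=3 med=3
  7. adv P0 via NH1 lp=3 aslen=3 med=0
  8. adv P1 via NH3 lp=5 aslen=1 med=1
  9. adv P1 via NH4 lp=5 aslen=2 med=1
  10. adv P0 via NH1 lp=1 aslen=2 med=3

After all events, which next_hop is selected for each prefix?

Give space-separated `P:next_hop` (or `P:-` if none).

Answer: P0:NH4 P1:NH3

Derivation:
Op 1: best P0=NH1 P1=-
Op 2: best P0=- P1=-
Op 3: best P0=- P1=NH0
Op 4: best P0=- P1=-
Op 5: best P0=NH4 P1=-
Op 6: best P0=NH4 P1=NH2
Op 7: best P0=NH4 P1=NH2
Op 8: best P0=NH4 P1=NH3
Op 9: best P0=NH4 P1=NH3
Op 10: best P0=NH4 P1=NH3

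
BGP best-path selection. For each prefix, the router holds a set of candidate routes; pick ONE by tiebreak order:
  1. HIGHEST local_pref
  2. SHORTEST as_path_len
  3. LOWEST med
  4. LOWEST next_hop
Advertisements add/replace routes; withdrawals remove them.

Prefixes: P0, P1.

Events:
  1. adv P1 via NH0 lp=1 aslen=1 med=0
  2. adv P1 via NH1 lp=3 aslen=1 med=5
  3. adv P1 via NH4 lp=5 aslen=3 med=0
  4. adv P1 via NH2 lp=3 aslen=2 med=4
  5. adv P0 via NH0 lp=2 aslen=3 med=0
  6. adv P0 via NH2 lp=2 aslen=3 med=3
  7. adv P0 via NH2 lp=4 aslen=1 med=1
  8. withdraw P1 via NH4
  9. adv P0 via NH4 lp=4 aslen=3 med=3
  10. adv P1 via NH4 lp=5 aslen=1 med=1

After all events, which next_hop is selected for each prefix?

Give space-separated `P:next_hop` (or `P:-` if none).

Op 1: best P0=- P1=NH0
Op 2: best P0=- P1=NH1
Op 3: best P0=- P1=NH4
Op 4: best P0=- P1=NH4
Op 5: best P0=NH0 P1=NH4
Op 6: best P0=NH0 P1=NH4
Op 7: best P0=NH2 P1=NH4
Op 8: best P0=NH2 P1=NH1
Op 9: best P0=NH2 P1=NH1
Op 10: best P0=NH2 P1=NH4

Answer: P0:NH2 P1:NH4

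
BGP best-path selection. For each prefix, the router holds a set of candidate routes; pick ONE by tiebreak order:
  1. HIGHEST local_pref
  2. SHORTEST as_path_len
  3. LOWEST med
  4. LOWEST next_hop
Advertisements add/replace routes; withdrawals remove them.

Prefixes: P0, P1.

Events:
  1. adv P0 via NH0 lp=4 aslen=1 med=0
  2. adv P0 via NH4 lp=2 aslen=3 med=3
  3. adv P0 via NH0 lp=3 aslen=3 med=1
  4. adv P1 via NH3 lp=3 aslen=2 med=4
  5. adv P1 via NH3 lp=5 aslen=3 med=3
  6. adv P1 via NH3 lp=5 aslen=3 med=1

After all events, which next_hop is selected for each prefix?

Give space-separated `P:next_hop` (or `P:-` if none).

Answer: P0:NH0 P1:NH3

Derivation:
Op 1: best P0=NH0 P1=-
Op 2: best P0=NH0 P1=-
Op 3: best P0=NH0 P1=-
Op 4: best P0=NH0 P1=NH3
Op 5: best P0=NH0 P1=NH3
Op 6: best P0=NH0 P1=NH3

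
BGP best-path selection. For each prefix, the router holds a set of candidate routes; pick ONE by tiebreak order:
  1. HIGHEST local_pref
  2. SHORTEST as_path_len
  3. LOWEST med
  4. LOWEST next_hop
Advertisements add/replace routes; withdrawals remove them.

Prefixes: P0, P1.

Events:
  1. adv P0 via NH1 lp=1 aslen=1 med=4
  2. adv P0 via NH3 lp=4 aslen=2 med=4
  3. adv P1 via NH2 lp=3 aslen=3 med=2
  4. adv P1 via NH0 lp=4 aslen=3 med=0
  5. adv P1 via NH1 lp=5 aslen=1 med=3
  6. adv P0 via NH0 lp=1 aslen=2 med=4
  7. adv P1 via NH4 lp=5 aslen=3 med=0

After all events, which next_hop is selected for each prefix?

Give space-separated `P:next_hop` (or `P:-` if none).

Answer: P0:NH3 P1:NH1

Derivation:
Op 1: best P0=NH1 P1=-
Op 2: best P0=NH3 P1=-
Op 3: best P0=NH3 P1=NH2
Op 4: best P0=NH3 P1=NH0
Op 5: best P0=NH3 P1=NH1
Op 6: best P0=NH3 P1=NH1
Op 7: best P0=NH3 P1=NH1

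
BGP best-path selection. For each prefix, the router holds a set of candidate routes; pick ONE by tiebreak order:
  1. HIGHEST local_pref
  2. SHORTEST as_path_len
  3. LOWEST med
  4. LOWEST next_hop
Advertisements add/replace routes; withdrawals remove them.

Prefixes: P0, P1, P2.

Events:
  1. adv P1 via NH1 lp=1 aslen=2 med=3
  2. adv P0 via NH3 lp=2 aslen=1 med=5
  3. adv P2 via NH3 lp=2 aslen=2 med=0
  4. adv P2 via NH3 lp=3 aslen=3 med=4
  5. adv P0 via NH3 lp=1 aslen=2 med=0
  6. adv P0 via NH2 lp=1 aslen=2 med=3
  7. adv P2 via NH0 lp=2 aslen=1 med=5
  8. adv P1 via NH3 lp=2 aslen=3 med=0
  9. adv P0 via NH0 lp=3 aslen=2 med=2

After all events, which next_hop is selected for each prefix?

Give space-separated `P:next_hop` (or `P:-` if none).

Answer: P0:NH0 P1:NH3 P2:NH3

Derivation:
Op 1: best P0=- P1=NH1 P2=-
Op 2: best P0=NH3 P1=NH1 P2=-
Op 3: best P0=NH3 P1=NH1 P2=NH3
Op 4: best P0=NH3 P1=NH1 P2=NH3
Op 5: best P0=NH3 P1=NH1 P2=NH3
Op 6: best P0=NH3 P1=NH1 P2=NH3
Op 7: best P0=NH3 P1=NH1 P2=NH3
Op 8: best P0=NH3 P1=NH3 P2=NH3
Op 9: best P0=NH0 P1=NH3 P2=NH3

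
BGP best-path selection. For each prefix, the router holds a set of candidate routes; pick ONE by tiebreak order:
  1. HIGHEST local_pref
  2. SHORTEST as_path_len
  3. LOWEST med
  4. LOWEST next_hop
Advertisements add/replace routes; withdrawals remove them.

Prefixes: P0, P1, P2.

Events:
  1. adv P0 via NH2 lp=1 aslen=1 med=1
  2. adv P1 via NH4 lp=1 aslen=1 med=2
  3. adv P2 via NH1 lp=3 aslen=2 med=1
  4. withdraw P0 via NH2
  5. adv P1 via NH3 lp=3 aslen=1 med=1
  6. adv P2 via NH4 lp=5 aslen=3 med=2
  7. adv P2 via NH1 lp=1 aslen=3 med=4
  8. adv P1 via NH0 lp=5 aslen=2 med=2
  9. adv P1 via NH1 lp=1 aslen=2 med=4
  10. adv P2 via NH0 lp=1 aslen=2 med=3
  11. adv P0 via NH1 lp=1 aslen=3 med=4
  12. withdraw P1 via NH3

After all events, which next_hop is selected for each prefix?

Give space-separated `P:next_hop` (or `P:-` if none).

Answer: P0:NH1 P1:NH0 P2:NH4

Derivation:
Op 1: best P0=NH2 P1=- P2=-
Op 2: best P0=NH2 P1=NH4 P2=-
Op 3: best P0=NH2 P1=NH4 P2=NH1
Op 4: best P0=- P1=NH4 P2=NH1
Op 5: best P0=- P1=NH3 P2=NH1
Op 6: best P0=- P1=NH3 P2=NH4
Op 7: best P0=- P1=NH3 P2=NH4
Op 8: best P0=- P1=NH0 P2=NH4
Op 9: best P0=- P1=NH0 P2=NH4
Op 10: best P0=- P1=NH0 P2=NH4
Op 11: best P0=NH1 P1=NH0 P2=NH4
Op 12: best P0=NH1 P1=NH0 P2=NH4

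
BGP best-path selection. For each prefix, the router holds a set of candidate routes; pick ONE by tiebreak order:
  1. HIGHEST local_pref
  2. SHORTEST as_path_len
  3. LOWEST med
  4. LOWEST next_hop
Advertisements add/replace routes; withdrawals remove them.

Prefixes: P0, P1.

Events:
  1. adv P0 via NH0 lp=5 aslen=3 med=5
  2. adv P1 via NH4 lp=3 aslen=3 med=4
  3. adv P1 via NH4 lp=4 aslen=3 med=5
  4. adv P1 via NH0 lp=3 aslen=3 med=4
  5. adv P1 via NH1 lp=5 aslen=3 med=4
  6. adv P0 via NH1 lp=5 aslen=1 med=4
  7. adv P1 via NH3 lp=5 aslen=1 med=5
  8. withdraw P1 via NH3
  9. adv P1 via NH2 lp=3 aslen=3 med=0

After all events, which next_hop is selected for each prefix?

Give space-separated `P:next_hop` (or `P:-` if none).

Op 1: best P0=NH0 P1=-
Op 2: best P0=NH0 P1=NH4
Op 3: best P0=NH0 P1=NH4
Op 4: best P0=NH0 P1=NH4
Op 5: best P0=NH0 P1=NH1
Op 6: best P0=NH1 P1=NH1
Op 7: best P0=NH1 P1=NH3
Op 8: best P0=NH1 P1=NH1
Op 9: best P0=NH1 P1=NH1

Answer: P0:NH1 P1:NH1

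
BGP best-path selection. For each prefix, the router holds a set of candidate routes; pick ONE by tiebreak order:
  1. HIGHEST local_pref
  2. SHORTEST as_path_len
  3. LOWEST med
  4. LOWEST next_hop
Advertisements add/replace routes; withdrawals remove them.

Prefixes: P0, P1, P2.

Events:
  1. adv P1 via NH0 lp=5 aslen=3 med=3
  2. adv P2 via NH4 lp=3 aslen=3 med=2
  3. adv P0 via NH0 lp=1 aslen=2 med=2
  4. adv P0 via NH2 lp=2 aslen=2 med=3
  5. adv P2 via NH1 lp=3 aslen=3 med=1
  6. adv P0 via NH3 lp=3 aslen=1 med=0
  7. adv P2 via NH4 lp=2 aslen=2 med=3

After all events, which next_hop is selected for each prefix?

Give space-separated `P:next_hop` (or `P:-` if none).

Op 1: best P0=- P1=NH0 P2=-
Op 2: best P0=- P1=NH0 P2=NH4
Op 3: best P0=NH0 P1=NH0 P2=NH4
Op 4: best P0=NH2 P1=NH0 P2=NH4
Op 5: best P0=NH2 P1=NH0 P2=NH1
Op 6: best P0=NH3 P1=NH0 P2=NH1
Op 7: best P0=NH3 P1=NH0 P2=NH1

Answer: P0:NH3 P1:NH0 P2:NH1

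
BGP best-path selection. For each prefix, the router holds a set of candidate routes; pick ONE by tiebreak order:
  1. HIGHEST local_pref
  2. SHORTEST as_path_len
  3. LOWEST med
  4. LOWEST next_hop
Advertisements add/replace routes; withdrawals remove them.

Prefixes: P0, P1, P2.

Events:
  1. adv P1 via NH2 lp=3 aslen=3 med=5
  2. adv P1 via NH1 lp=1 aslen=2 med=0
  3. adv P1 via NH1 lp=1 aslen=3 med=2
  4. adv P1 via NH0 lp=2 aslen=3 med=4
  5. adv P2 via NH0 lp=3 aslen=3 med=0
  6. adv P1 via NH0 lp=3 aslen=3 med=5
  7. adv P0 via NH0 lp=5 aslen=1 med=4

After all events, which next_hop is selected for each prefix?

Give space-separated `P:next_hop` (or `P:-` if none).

Op 1: best P0=- P1=NH2 P2=-
Op 2: best P0=- P1=NH2 P2=-
Op 3: best P0=- P1=NH2 P2=-
Op 4: best P0=- P1=NH2 P2=-
Op 5: best P0=- P1=NH2 P2=NH0
Op 6: best P0=- P1=NH0 P2=NH0
Op 7: best P0=NH0 P1=NH0 P2=NH0

Answer: P0:NH0 P1:NH0 P2:NH0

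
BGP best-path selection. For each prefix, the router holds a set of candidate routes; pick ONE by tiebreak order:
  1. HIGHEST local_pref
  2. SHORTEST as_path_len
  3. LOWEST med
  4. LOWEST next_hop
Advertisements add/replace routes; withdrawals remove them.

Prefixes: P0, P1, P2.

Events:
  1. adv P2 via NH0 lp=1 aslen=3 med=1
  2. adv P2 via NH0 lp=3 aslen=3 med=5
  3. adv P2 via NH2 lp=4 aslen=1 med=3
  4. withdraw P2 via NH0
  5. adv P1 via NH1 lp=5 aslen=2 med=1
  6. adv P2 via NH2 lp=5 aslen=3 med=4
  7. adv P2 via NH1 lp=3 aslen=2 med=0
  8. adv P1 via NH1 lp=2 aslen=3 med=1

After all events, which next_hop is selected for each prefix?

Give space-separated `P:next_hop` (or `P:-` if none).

Answer: P0:- P1:NH1 P2:NH2

Derivation:
Op 1: best P0=- P1=- P2=NH0
Op 2: best P0=- P1=- P2=NH0
Op 3: best P0=- P1=- P2=NH2
Op 4: best P0=- P1=- P2=NH2
Op 5: best P0=- P1=NH1 P2=NH2
Op 6: best P0=- P1=NH1 P2=NH2
Op 7: best P0=- P1=NH1 P2=NH2
Op 8: best P0=- P1=NH1 P2=NH2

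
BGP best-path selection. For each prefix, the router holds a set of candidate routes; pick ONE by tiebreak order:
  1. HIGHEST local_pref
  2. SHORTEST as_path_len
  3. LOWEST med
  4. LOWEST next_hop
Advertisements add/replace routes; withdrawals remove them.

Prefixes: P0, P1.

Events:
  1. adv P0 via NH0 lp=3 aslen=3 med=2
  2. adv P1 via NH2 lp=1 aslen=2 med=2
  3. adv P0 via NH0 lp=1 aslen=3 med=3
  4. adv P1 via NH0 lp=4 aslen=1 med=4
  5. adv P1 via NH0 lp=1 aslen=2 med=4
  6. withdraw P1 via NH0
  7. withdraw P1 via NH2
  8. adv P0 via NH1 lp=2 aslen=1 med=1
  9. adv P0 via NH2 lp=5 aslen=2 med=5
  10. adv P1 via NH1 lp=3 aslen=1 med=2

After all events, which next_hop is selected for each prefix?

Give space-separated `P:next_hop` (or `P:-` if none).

Answer: P0:NH2 P1:NH1

Derivation:
Op 1: best P0=NH0 P1=-
Op 2: best P0=NH0 P1=NH2
Op 3: best P0=NH0 P1=NH2
Op 4: best P0=NH0 P1=NH0
Op 5: best P0=NH0 P1=NH2
Op 6: best P0=NH0 P1=NH2
Op 7: best P0=NH0 P1=-
Op 8: best P0=NH1 P1=-
Op 9: best P0=NH2 P1=-
Op 10: best P0=NH2 P1=NH1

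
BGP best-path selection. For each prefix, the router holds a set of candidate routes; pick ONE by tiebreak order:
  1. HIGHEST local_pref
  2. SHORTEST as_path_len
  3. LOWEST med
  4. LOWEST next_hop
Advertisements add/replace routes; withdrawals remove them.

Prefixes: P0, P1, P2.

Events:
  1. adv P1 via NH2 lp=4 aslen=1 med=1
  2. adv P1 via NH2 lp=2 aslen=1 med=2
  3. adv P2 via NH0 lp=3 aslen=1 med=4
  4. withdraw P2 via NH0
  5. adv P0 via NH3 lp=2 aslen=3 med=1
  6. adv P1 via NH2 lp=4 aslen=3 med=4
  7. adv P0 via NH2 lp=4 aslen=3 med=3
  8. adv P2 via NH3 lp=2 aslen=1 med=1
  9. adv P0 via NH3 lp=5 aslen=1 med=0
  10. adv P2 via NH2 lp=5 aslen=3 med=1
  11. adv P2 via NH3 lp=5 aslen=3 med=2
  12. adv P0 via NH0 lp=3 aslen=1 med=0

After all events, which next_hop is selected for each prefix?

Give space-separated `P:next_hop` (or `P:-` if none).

Answer: P0:NH3 P1:NH2 P2:NH2

Derivation:
Op 1: best P0=- P1=NH2 P2=-
Op 2: best P0=- P1=NH2 P2=-
Op 3: best P0=- P1=NH2 P2=NH0
Op 4: best P0=- P1=NH2 P2=-
Op 5: best P0=NH3 P1=NH2 P2=-
Op 6: best P0=NH3 P1=NH2 P2=-
Op 7: best P0=NH2 P1=NH2 P2=-
Op 8: best P0=NH2 P1=NH2 P2=NH3
Op 9: best P0=NH3 P1=NH2 P2=NH3
Op 10: best P0=NH3 P1=NH2 P2=NH2
Op 11: best P0=NH3 P1=NH2 P2=NH2
Op 12: best P0=NH3 P1=NH2 P2=NH2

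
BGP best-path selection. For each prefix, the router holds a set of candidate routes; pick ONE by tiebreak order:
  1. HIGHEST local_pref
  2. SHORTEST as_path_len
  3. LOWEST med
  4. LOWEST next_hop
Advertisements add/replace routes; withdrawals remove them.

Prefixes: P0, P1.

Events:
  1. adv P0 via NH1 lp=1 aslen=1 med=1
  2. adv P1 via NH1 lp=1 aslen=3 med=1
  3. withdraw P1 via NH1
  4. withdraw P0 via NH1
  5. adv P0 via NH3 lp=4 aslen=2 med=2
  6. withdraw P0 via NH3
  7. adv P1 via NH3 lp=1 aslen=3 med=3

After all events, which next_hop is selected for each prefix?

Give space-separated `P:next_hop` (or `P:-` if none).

Op 1: best P0=NH1 P1=-
Op 2: best P0=NH1 P1=NH1
Op 3: best P0=NH1 P1=-
Op 4: best P0=- P1=-
Op 5: best P0=NH3 P1=-
Op 6: best P0=- P1=-
Op 7: best P0=- P1=NH3

Answer: P0:- P1:NH3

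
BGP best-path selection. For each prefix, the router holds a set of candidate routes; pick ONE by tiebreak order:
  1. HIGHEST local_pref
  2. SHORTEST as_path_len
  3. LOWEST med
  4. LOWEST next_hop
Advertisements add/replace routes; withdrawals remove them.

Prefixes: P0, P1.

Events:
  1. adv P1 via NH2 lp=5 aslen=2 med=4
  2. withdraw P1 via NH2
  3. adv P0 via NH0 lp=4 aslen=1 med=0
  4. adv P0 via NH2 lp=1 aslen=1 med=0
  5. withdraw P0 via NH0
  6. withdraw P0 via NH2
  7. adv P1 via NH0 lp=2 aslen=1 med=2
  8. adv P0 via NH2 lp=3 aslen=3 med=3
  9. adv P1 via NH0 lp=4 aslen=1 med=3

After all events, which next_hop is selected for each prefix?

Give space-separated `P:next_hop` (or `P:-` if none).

Answer: P0:NH2 P1:NH0

Derivation:
Op 1: best P0=- P1=NH2
Op 2: best P0=- P1=-
Op 3: best P0=NH0 P1=-
Op 4: best P0=NH0 P1=-
Op 5: best P0=NH2 P1=-
Op 6: best P0=- P1=-
Op 7: best P0=- P1=NH0
Op 8: best P0=NH2 P1=NH0
Op 9: best P0=NH2 P1=NH0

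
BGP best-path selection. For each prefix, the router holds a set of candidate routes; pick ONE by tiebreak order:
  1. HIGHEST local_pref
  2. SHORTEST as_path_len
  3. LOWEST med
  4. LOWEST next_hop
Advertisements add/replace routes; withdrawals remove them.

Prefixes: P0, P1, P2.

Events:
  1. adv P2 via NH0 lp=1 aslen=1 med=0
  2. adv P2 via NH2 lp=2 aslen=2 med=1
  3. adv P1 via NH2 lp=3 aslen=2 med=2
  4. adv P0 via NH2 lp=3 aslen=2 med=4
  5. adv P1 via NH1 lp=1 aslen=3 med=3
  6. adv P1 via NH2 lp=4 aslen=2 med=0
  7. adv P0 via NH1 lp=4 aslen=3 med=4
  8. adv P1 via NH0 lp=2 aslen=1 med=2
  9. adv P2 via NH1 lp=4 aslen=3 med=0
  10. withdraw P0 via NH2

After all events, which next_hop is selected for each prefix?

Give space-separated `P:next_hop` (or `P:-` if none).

Op 1: best P0=- P1=- P2=NH0
Op 2: best P0=- P1=- P2=NH2
Op 3: best P0=- P1=NH2 P2=NH2
Op 4: best P0=NH2 P1=NH2 P2=NH2
Op 5: best P0=NH2 P1=NH2 P2=NH2
Op 6: best P0=NH2 P1=NH2 P2=NH2
Op 7: best P0=NH1 P1=NH2 P2=NH2
Op 8: best P0=NH1 P1=NH2 P2=NH2
Op 9: best P0=NH1 P1=NH2 P2=NH1
Op 10: best P0=NH1 P1=NH2 P2=NH1

Answer: P0:NH1 P1:NH2 P2:NH1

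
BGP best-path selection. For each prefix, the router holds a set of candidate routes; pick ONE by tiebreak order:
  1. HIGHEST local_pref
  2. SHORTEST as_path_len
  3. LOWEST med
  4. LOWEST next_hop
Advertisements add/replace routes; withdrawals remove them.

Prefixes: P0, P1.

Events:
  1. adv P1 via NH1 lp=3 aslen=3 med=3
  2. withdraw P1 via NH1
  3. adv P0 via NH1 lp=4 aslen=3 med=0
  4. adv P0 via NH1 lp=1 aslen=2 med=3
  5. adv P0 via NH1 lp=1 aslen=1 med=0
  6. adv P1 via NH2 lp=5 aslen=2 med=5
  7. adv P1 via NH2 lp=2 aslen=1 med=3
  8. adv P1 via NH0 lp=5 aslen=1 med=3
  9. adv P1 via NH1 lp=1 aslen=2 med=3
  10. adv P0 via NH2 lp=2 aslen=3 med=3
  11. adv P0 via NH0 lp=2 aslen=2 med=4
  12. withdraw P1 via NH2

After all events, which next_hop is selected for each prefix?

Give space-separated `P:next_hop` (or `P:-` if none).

Op 1: best P0=- P1=NH1
Op 2: best P0=- P1=-
Op 3: best P0=NH1 P1=-
Op 4: best P0=NH1 P1=-
Op 5: best P0=NH1 P1=-
Op 6: best P0=NH1 P1=NH2
Op 7: best P0=NH1 P1=NH2
Op 8: best P0=NH1 P1=NH0
Op 9: best P0=NH1 P1=NH0
Op 10: best P0=NH2 P1=NH0
Op 11: best P0=NH0 P1=NH0
Op 12: best P0=NH0 P1=NH0

Answer: P0:NH0 P1:NH0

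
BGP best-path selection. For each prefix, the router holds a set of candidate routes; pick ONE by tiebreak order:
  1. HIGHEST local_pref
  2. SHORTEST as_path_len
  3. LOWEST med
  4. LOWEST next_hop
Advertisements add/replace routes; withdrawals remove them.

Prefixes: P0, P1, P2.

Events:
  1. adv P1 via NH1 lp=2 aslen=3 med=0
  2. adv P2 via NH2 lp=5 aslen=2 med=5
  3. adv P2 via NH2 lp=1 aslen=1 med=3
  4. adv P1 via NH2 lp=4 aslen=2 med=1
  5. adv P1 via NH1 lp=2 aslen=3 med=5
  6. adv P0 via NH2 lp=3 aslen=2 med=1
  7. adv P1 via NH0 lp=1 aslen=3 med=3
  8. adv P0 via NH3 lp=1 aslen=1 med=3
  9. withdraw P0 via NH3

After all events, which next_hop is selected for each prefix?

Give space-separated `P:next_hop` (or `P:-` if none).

Answer: P0:NH2 P1:NH2 P2:NH2

Derivation:
Op 1: best P0=- P1=NH1 P2=-
Op 2: best P0=- P1=NH1 P2=NH2
Op 3: best P0=- P1=NH1 P2=NH2
Op 4: best P0=- P1=NH2 P2=NH2
Op 5: best P0=- P1=NH2 P2=NH2
Op 6: best P0=NH2 P1=NH2 P2=NH2
Op 7: best P0=NH2 P1=NH2 P2=NH2
Op 8: best P0=NH2 P1=NH2 P2=NH2
Op 9: best P0=NH2 P1=NH2 P2=NH2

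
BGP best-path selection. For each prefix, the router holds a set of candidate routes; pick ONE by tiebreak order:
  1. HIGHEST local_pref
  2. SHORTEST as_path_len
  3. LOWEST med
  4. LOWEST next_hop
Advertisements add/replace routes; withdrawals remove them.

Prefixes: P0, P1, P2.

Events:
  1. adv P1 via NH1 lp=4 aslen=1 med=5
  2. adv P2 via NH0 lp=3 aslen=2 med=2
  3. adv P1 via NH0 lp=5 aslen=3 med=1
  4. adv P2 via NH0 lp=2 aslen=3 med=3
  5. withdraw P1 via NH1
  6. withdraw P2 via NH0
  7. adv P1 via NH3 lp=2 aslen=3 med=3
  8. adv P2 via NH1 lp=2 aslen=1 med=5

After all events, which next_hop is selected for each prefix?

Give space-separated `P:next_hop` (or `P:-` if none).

Answer: P0:- P1:NH0 P2:NH1

Derivation:
Op 1: best P0=- P1=NH1 P2=-
Op 2: best P0=- P1=NH1 P2=NH0
Op 3: best P0=- P1=NH0 P2=NH0
Op 4: best P0=- P1=NH0 P2=NH0
Op 5: best P0=- P1=NH0 P2=NH0
Op 6: best P0=- P1=NH0 P2=-
Op 7: best P0=- P1=NH0 P2=-
Op 8: best P0=- P1=NH0 P2=NH1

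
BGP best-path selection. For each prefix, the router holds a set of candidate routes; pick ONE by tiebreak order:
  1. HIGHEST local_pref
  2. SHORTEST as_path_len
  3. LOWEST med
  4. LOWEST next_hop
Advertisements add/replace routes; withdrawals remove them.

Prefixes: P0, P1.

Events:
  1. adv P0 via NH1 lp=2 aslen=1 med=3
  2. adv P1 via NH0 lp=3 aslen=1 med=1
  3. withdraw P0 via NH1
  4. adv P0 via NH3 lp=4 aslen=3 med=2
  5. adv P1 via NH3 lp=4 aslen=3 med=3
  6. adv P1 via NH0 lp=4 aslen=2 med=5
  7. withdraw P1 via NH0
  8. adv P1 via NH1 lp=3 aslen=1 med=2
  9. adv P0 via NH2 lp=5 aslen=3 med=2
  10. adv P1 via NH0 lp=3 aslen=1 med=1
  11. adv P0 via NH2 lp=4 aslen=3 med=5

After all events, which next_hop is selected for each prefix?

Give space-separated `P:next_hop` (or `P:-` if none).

Answer: P0:NH3 P1:NH3

Derivation:
Op 1: best P0=NH1 P1=-
Op 2: best P0=NH1 P1=NH0
Op 3: best P0=- P1=NH0
Op 4: best P0=NH3 P1=NH0
Op 5: best P0=NH3 P1=NH3
Op 6: best P0=NH3 P1=NH0
Op 7: best P0=NH3 P1=NH3
Op 8: best P0=NH3 P1=NH3
Op 9: best P0=NH2 P1=NH3
Op 10: best P0=NH2 P1=NH3
Op 11: best P0=NH3 P1=NH3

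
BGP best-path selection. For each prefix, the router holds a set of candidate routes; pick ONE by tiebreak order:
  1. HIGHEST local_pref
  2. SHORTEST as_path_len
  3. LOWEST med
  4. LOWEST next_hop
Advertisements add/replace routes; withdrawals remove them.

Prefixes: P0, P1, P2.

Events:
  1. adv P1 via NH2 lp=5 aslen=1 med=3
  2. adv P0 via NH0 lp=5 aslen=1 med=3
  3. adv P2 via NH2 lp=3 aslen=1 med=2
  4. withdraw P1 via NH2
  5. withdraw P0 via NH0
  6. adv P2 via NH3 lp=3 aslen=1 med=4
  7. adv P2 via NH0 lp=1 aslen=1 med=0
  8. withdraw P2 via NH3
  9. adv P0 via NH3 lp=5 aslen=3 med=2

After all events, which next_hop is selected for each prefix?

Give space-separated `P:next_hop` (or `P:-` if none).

Op 1: best P0=- P1=NH2 P2=-
Op 2: best P0=NH0 P1=NH2 P2=-
Op 3: best P0=NH0 P1=NH2 P2=NH2
Op 4: best P0=NH0 P1=- P2=NH2
Op 5: best P0=- P1=- P2=NH2
Op 6: best P0=- P1=- P2=NH2
Op 7: best P0=- P1=- P2=NH2
Op 8: best P0=- P1=- P2=NH2
Op 9: best P0=NH3 P1=- P2=NH2

Answer: P0:NH3 P1:- P2:NH2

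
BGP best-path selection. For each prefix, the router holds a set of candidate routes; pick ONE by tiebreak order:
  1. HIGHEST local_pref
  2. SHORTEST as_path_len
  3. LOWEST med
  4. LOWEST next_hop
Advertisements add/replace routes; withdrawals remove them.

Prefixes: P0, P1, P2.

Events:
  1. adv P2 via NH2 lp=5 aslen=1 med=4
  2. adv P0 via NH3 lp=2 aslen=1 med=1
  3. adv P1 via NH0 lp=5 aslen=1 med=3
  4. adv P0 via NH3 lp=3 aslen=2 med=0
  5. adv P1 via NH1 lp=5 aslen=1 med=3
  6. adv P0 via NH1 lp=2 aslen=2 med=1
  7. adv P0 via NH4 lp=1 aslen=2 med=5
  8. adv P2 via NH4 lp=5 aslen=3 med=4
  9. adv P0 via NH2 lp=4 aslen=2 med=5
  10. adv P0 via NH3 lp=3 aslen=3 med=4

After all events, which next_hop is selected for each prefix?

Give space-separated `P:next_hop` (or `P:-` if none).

Answer: P0:NH2 P1:NH0 P2:NH2

Derivation:
Op 1: best P0=- P1=- P2=NH2
Op 2: best P0=NH3 P1=- P2=NH2
Op 3: best P0=NH3 P1=NH0 P2=NH2
Op 4: best P0=NH3 P1=NH0 P2=NH2
Op 5: best P0=NH3 P1=NH0 P2=NH2
Op 6: best P0=NH3 P1=NH0 P2=NH2
Op 7: best P0=NH3 P1=NH0 P2=NH2
Op 8: best P0=NH3 P1=NH0 P2=NH2
Op 9: best P0=NH2 P1=NH0 P2=NH2
Op 10: best P0=NH2 P1=NH0 P2=NH2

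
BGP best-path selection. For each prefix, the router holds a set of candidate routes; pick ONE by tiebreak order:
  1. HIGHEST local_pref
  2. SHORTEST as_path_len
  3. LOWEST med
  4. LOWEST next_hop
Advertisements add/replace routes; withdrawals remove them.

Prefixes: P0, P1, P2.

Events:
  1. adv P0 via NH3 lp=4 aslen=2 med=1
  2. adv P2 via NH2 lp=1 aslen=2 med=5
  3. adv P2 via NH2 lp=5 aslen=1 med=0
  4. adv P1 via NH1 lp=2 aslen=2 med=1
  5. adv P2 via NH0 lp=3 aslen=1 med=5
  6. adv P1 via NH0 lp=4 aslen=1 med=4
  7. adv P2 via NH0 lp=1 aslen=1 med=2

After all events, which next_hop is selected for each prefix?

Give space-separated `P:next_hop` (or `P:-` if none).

Answer: P0:NH3 P1:NH0 P2:NH2

Derivation:
Op 1: best P0=NH3 P1=- P2=-
Op 2: best P0=NH3 P1=- P2=NH2
Op 3: best P0=NH3 P1=- P2=NH2
Op 4: best P0=NH3 P1=NH1 P2=NH2
Op 5: best P0=NH3 P1=NH1 P2=NH2
Op 6: best P0=NH3 P1=NH0 P2=NH2
Op 7: best P0=NH3 P1=NH0 P2=NH2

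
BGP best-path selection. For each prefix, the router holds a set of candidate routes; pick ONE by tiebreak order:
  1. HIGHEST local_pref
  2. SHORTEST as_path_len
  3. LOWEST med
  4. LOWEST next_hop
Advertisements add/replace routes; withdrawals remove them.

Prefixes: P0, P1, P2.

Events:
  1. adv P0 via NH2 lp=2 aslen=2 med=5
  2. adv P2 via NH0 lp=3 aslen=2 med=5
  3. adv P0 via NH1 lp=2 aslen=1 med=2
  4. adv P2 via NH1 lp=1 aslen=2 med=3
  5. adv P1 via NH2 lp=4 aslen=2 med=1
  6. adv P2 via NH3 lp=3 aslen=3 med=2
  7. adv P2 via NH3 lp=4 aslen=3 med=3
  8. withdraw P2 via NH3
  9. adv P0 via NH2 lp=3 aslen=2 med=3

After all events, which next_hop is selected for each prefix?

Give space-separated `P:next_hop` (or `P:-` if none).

Op 1: best P0=NH2 P1=- P2=-
Op 2: best P0=NH2 P1=- P2=NH0
Op 3: best P0=NH1 P1=- P2=NH0
Op 4: best P0=NH1 P1=- P2=NH0
Op 5: best P0=NH1 P1=NH2 P2=NH0
Op 6: best P0=NH1 P1=NH2 P2=NH0
Op 7: best P0=NH1 P1=NH2 P2=NH3
Op 8: best P0=NH1 P1=NH2 P2=NH0
Op 9: best P0=NH2 P1=NH2 P2=NH0

Answer: P0:NH2 P1:NH2 P2:NH0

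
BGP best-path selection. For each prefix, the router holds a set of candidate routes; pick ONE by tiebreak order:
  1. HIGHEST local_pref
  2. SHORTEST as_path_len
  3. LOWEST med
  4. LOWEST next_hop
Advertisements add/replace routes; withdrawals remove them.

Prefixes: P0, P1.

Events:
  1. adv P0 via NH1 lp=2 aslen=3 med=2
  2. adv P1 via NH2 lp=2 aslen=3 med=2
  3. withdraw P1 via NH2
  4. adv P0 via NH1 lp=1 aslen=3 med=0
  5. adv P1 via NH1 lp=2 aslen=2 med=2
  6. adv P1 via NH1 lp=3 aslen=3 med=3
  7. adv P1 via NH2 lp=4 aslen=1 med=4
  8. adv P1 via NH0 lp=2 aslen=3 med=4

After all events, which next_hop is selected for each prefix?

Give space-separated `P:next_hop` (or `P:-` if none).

Answer: P0:NH1 P1:NH2

Derivation:
Op 1: best P0=NH1 P1=-
Op 2: best P0=NH1 P1=NH2
Op 3: best P0=NH1 P1=-
Op 4: best P0=NH1 P1=-
Op 5: best P0=NH1 P1=NH1
Op 6: best P0=NH1 P1=NH1
Op 7: best P0=NH1 P1=NH2
Op 8: best P0=NH1 P1=NH2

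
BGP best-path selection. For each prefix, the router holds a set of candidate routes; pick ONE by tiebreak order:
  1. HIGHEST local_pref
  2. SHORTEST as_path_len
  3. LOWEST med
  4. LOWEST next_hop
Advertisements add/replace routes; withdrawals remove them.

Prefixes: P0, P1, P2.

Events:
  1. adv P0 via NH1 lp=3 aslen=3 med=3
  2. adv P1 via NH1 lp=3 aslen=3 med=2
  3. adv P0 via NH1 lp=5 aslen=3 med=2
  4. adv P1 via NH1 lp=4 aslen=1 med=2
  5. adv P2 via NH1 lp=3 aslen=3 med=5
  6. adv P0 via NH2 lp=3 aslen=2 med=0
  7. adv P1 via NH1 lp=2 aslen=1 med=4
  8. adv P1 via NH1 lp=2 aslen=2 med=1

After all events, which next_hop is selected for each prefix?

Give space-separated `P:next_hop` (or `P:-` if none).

Op 1: best P0=NH1 P1=- P2=-
Op 2: best P0=NH1 P1=NH1 P2=-
Op 3: best P0=NH1 P1=NH1 P2=-
Op 4: best P0=NH1 P1=NH1 P2=-
Op 5: best P0=NH1 P1=NH1 P2=NH1
Op 6: best P0=NH1 P1=NH1 P2=NH1
Op 7: best P0=NH1 P1=NH1 P2=NH1
Op 8: best P0=NH1 P1=NH1 P2=NH1

Answer: P0:NH1 P1:NH1 P2:NH1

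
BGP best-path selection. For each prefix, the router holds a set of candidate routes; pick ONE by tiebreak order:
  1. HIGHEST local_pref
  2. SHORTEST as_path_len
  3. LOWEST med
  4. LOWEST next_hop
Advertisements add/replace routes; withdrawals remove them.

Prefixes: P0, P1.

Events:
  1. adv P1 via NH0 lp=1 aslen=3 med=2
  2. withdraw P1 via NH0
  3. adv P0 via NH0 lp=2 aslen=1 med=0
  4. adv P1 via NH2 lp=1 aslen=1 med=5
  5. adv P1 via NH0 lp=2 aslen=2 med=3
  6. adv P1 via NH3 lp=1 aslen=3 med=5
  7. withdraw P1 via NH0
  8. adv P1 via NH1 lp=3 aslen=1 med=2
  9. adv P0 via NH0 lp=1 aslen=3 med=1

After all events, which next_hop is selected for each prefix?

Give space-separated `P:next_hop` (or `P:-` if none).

Answer: P0:NH0 P1:NH1

Derivation:
Op 1: best P0=- P1=NH0
Op 2: best P0=- P1=-
Op 3: best P0=NH0 P1=-
Op 4: best P0=NH0 P1=NH2
Op 5: best P0=NH0 P1=NH0
Op 6: best P0=NH0 P1=NH0
Op 7: best P0=NH0 P1=NH2
Op 8: best P0=NH0 P1=NH1
Op 9: best P0=NH0 P1=NH1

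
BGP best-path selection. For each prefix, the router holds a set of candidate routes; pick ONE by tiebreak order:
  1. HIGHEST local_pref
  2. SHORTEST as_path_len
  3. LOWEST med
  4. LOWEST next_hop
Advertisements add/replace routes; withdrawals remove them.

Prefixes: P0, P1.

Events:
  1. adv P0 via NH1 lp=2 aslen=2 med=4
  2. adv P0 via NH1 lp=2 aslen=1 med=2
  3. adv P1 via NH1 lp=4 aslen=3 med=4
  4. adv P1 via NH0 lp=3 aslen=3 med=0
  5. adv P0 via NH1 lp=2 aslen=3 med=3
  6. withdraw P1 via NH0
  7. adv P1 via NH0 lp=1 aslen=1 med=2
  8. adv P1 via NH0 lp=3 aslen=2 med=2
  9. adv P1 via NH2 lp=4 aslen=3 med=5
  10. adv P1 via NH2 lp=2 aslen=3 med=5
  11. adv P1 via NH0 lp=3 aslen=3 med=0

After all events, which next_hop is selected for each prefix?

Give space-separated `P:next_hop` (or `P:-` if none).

Op 1: best P0=NH1 P1=-
Op 2: best P0=NH1 P1=-
Op 3: best P0=NH1 P1=NH1
Op 4: best P0=NH1 P1=NH1
Op 5: best P0=NH1 P1=NH1
Op 6: best P0=NH1 P1=NH1
Op 7: best P0=NH1 P1=NH1
Op 8: best P0=NH1 P1=NH1
Op 9: best P0=NH1 P1=NH1
Op 10: best P0=NH1 P1=NH1
Op 11: best P0=NH1 P1=NH1

Answer: P0:NH1 P1:NH1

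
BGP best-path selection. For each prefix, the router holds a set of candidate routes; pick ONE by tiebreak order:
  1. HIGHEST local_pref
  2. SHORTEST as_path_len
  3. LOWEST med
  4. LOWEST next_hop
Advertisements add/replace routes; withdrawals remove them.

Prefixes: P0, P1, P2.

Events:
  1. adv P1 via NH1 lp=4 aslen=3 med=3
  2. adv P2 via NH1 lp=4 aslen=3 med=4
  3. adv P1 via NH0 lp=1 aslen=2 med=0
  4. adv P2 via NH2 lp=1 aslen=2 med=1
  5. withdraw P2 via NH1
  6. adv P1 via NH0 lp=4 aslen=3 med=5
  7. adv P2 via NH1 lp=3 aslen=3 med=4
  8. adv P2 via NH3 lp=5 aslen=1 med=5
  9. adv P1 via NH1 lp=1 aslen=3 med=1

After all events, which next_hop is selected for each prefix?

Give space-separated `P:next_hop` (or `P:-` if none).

Answer: P0:- P1:NH0 P2:NH3

Derivation:
Op 1: best P0=- P1=NH1 P2=-
Op 2: best P0=- P1=NH1 P2=NH1
Op 3: best P0=- P1=NH1 P2=NH1
Op 4: best P0=- P1=NH1 P2=NH1
Op 5: best P0=- P1=NH1 P2=NH2
Op 6: best P0=- P1=NH1 P2=NH2
Op 7: best P0=- P1=NH1 P2=NH1
Op 8: best P0=- P1=NH1 P2=NH3
Op 9: best P0=- P1=NH0 P2=NH3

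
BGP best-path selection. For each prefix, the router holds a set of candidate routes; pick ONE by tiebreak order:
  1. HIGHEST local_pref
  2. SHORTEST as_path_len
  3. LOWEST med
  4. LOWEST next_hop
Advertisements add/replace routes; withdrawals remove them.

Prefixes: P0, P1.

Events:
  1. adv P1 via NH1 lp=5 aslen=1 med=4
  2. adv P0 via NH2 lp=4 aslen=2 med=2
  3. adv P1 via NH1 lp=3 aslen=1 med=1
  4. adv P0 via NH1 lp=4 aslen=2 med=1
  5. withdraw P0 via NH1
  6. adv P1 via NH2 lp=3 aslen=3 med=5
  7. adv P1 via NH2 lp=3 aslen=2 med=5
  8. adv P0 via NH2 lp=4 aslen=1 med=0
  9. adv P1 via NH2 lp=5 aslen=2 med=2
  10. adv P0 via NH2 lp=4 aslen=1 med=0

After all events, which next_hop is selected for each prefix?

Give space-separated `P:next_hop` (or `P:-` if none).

Op 1: best P0=- P1=NH1
Op 2: best P0=NH2 P1=NH1
Op 3: best P0=NH2 P1=NH1
Op 4: best P0=NH1 P1=NH1
Op 5: best P0=NH2 P1=NH1
Op 6: best P0=NH2 P1=NH1
Op 7: best P0=NH2 P1=NH1
Op 8: best P0=NH2 P1=NH1
Op 9: best P0=NH2 P1=NH2
Op 10: best P0=NH2 P1=NH2

Answer: P0:NH2 P1:NH2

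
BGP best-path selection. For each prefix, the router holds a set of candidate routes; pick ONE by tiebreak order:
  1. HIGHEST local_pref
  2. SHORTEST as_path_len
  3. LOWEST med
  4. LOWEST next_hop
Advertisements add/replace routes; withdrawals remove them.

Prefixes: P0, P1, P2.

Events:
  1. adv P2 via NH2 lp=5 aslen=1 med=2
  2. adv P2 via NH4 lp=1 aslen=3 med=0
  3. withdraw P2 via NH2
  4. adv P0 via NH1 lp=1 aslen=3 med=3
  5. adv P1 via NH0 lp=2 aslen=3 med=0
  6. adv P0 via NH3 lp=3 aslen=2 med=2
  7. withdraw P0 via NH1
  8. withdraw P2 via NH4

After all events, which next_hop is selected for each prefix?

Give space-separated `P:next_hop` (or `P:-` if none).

Op 1: best P0=- P1=- P2=NH2
Op 2: best P0=- P1=- P2=NH2
Op 3: best P0=- P1=- P2=NH4
Op 4: best P0=NH1 P1=- P2=NH4
Op 5: best P0=NH1 P1=NH0 P2=NH4
Op 6: best P0=NH3 P1=NH0 P2=NH4
Op 7: best P0=NH3 P1=NH0 P2=NH4
Op 8: best P0=NH3 P1=NH0 P2=-

Answer: P0:NH3 P1:NH0 P2:-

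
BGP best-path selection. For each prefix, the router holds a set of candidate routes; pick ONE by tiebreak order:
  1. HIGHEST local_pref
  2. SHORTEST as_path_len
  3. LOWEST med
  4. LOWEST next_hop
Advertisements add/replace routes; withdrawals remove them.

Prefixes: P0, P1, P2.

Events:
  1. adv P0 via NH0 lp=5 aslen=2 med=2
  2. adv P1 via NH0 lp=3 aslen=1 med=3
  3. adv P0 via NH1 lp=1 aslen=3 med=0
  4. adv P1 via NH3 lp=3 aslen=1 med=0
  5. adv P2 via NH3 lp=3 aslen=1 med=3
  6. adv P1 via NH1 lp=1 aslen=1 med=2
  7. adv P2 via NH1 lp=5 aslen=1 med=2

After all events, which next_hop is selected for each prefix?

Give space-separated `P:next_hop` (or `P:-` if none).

Answer: P0:NH0 P1:NH3 P2:NH1

Derivation:
Op 1: best P0=NH0 P1=- P2=-
Op 2: best P0=NH0 P1=NH0 P2=-
Op 3: best P0=NH0 P1=NH0 P2=-
Op 4: best P0=NH0 P1=NH3 P2=-
Op 5: best P0=NH0 P1=NH3 P2=NH3
Op 6: best P0=NH0 P1=NH3 P2=NH3
Op 7: best P0=NH0 P1=NH3 P2=NH1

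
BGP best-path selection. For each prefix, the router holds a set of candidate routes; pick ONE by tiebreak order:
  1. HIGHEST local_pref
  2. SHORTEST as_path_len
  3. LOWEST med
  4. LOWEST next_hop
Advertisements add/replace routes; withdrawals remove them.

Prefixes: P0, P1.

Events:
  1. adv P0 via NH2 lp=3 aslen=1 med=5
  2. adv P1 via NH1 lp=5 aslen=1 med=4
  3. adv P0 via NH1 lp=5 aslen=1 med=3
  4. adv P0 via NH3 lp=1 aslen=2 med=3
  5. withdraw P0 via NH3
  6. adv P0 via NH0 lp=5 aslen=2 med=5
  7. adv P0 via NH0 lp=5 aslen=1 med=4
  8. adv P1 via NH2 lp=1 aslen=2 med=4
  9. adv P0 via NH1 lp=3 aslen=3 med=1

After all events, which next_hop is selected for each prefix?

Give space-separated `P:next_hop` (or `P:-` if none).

Op 1: best P0=NH2 P1=-
Op 2: best P0=NH2 P1=NH1
Op 3: best P0=NH1 P1=NH1
Op 4: best P0=NH1 P1=NH1
Op 5: best P0=NH1 P1=NH1
Op 6: best P0=NH1 P1=NH1
Op 7: best P0=NH1 P1=NH1
Op 8: best P0=NH1 P1=NH1
Op 9: best P0=NH0 P1=NH1

Answer: P0:NH0 P1:NH1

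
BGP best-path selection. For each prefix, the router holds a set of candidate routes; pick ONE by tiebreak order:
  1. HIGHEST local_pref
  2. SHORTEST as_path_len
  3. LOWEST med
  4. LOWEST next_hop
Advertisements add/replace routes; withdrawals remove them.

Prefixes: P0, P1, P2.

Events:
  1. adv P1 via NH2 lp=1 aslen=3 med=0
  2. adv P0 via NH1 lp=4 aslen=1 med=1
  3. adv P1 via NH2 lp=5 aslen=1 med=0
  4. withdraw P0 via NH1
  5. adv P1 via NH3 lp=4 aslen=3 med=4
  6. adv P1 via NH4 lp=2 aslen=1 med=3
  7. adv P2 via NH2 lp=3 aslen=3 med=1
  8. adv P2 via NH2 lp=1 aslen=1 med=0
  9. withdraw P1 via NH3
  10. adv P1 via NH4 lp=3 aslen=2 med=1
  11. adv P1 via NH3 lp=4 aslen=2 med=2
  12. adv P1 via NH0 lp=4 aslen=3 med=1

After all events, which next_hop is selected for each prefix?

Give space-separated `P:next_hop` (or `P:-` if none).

Answer: P0:- P1:NH2 P2:NH2

Derivation:
Op 1: best P0=- P1=NH2 P2=-
Op 2: best P0=NH1 P1=NH2 P2=-
Op 3: best P0=NH1 P1=NH2 P2=-
Op 4: best P0=- P1=NH2 P2=-
Op 5: best P0=- P1=NH2 P2=-
Op 6: best P0=- P1=NH2 P2=-
Op 7: best P0=- P1=NH2 P2=NH2
Op 8: best P0=- P1=NH2 P2=NH2
Op 9: best P0=- P1=NH2 P2=NH2
Op 10: best P0=- P1=NH2 P2=NH2
Op 11: best P0=- P1=NH2 P2=NH2
Op 12: best P0=- P1=NH2 P2=NH2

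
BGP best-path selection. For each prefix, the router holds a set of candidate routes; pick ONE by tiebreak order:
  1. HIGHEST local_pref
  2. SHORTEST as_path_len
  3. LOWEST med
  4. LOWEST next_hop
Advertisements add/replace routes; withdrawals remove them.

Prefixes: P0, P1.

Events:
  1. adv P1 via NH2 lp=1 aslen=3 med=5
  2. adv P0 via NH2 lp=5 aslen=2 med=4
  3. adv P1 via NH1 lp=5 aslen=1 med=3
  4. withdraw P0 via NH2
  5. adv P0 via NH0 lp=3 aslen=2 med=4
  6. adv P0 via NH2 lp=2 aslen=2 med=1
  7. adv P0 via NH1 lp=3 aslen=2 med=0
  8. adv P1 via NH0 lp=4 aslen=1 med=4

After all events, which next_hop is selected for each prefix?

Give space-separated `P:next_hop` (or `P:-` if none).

Op 1: best P0=- P1=NH2
Op 2: best P0=NH2 P1=NH2
Op 3: best P0=NH2 P1=NH1
Op 4: best P0=- P1=NH1
Op 5: best P0=NH0 P1=NH1
Op 6: best P0=NH0 P1=NH1
Op 7: best P0=NH1 P1=NH1
Op 8: best P0=NH1 P1=NH1

Answer: P0:NH1 P1:NH1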